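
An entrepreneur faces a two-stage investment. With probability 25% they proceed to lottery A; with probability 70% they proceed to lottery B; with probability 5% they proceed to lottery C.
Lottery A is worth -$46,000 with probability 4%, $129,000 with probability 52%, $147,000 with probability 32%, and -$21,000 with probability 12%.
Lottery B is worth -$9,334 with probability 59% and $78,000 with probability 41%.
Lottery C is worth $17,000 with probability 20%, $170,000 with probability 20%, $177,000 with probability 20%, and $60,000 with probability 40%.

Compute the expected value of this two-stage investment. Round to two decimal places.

EV(A) = 0.04 × (-46000) + 0.52 × 129000 + 0.32 × 147000 + 0.12 × (-21000) = -1840 + 67080 + 47040 − 2520 = 109760
EV(B) = 0.59 × (-9334) + 0.41 × 78000 = -5507.06 + 31980 = 26472.94
EV(C) = 0.2 × 17000 + 0.2 × 170000 + 0.2 × 177000 + 0.4 × 60000 = 3400 + 34000 + 35400 + 24000 = 96800
Overall = 0.25 × 109760 + 0.7 × 26472.94 + 0.05 × 96800 = 27440 + 18531.058 + 4840 = 50811.058

$50,811.06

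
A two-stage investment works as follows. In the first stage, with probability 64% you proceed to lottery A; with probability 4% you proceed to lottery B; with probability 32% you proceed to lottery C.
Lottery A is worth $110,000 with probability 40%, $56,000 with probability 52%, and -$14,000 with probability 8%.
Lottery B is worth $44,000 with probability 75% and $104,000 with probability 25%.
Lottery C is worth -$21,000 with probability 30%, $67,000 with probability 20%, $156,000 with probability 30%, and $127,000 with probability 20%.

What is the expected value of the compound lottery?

$73,816

EV(A) = 0.4 × 110000 + 0.52 × 56000 + 0.08 × (-14000) = 44000 + 29120 − 1120 = 72000
EV(B) = 0.75 × 44000 + 0.25 × 104000 = 33000 + 26000 = 59000
EV(C) = 0.3 × (-21000) + 0.2 × 67000 + 0.3 × 156000 + 0.2 × 127000 = -6300 + 13400 + 46800 + 25400 = 79300
Overall = 0.64 × 72000 + 0.04 × 59000 + 0.32 × 79300 = 46080 + 2360 + 25376 = 73816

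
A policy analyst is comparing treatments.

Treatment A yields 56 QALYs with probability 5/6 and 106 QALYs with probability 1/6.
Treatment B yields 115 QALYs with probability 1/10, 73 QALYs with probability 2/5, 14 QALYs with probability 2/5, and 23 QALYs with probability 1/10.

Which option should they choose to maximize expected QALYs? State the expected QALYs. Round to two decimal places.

Treatment A = 5/6 × 56 + 1/6 × 106 = 46.6667 + 17.6667 = 64.3333
Treatment B = 1/10 × 115 + 2/5 × 73 + 2/5 × 14 + 1/10 × 23 = 11.5 + 29.2 + 5.6 + 2.3 = 48.6

Treatment A (64.33 QALYs)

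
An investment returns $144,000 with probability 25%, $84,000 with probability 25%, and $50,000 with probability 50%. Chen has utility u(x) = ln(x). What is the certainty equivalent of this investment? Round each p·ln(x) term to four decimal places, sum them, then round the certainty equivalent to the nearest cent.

E[u] = 0.25·ln(144000) + 0.25·ln(84000) + 0.5·ln(50000) = 2.9694 + 2.8346 + 5.4099 = 11.2139
CE = e^11.2139 ≈ 74154.05

$74,154.05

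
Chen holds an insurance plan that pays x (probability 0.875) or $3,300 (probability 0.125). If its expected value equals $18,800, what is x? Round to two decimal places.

0.875·x + 0.125·3300 = 18800
0.875·x = 18800 − 412.5 = 18387.5
x = 18387.5 / 0.875 = 21014.2857

x = $21,014.29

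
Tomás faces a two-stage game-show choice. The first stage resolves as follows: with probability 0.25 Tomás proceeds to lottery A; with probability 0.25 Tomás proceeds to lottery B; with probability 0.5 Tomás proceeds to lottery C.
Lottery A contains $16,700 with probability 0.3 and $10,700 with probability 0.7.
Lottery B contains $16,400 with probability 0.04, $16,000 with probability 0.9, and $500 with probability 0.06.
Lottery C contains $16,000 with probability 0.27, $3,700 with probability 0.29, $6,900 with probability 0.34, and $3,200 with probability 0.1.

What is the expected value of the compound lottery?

EV(A) = 0.3 × 16700 + 0.7 × 10700 = 5010 + 7490 = 12500
EV(B) = 0.04 × 16400 + 0.9 × 16000 + 0.06 × 500 = 656 + 14400 + 30 = 15086
EV(C) = 0.27 × 16000 + 0.29 × 3700 + 0.34 × 6900 + 0.1 × 3200 = 4320 + 1073 + 2346 + 320 = 8059
Overall = 0.25 × 12500 + 0.25 × 15086 + 0.5 × 8059 = 3125 + 3771.5 + 4029.5 = 10926

$10,926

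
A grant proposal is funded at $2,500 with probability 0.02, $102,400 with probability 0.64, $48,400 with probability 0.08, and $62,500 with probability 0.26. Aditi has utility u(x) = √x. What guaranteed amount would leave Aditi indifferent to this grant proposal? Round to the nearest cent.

$83,174.56

E[u] = 0.02·√2500 + 0.64·√102400 + 0.08·√48400 + 0.26·√62500 = 0.02·50 + 0.64·320 + 0.08·220 + 0.26·250 = 288.4
CE = (288.4)² = 83174.56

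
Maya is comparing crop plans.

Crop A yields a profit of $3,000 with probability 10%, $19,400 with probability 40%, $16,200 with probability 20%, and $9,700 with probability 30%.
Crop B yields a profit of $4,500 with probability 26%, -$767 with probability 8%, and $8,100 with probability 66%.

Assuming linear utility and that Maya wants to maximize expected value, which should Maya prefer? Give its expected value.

Crop A ($14,210)

Crop A = 0.1 × 3000 + 0.4 × 19400 + 0.2 × 16200 + 0.3 × 9700 = 300 + 7760 + 3240 + 2910 = 14210
Crop B = 0.26 × 4500 + 0.08 × (-767) + 0.66 × 8100 = 1170 − 61.36 + 5346 = 6454.64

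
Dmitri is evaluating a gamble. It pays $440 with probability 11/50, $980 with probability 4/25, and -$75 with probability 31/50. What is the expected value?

$207.10

EV = 11/50 × 440 + 4/25 × 980 + 31/50 × (-75) = 96.8 + 156.8 − 46.5 = 207.1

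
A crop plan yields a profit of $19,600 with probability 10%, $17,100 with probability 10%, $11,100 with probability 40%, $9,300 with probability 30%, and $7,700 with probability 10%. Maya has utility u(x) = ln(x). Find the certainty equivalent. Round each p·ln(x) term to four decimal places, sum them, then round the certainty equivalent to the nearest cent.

$11,216.04

E[u] = 0.1·ln(19600) + 0.1·ln(17100) + 0.4·ln(11100) + 0.3·ln(9300) + 0.1·ln(7700) = 0.9883 + 0.9747 + 3.7259 + 2.7413 + 0.8949 = 9.3251
CE = e^9.3251 ≈ 11216.04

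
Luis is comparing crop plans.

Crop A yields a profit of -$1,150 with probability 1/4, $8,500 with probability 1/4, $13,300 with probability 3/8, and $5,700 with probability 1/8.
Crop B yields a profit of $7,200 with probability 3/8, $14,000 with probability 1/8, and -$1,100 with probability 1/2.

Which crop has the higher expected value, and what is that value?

Crop A ($7,537.50)

Crop A = 1/4 × (-1150) + 1/4 × 8500 + 3/8 × 13300 + 1/8 × 5700 = -287.5 + 2125 + 4987.5 + 712.5 = 7537.5
Crop B = 3/8 × 7200 + 1/8 × 14000 + 1/2 × (-1100) = 2700 + 1750 − 550 = 3900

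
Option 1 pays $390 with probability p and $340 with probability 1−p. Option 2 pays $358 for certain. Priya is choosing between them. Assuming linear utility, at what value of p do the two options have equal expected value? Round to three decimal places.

p = 0.360

p·390 + (1−p)·340 = 358
50p + 340 = 358
p = (358 − 340) / 50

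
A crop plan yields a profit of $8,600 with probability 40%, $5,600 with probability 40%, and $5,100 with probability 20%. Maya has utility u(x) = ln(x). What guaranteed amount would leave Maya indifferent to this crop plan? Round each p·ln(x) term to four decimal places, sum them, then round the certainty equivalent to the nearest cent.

$6,525.02

E[u] = 0.4·ln(8600) + 0.4·ln(5600) + 0.2·ln(5100) = 3.6238 + 3.4522 + 1.7074 = 8.7834
CE = e^8.7834 ≈ 6525.02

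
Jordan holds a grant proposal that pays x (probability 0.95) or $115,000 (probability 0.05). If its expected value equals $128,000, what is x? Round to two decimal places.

0.95·x + 0.05·115000 = 128000
0.95·x = 128000 − 5750 = 122250
x = 122250 / 0.95 = 128684.2105

x = $128,684.21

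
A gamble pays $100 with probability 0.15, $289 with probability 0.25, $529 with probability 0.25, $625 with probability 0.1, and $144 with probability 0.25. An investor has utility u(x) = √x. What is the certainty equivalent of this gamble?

$289

E[u] = 0.15·√100 + 0.25·√289 + 0.25·√529 + 0.1·√625 + 0.25·√144 = 0.15·10 + 0.25·17 + 0.25·23 + 0.1·25 + 0.25·12 = 17
CE = (17)² = 289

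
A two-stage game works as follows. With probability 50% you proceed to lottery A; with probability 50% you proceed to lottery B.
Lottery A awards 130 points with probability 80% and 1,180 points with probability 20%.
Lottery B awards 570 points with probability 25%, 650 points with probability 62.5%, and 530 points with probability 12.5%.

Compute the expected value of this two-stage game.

477.5 points

EV(A) = 0.8 × 130 + 0.2 × 1180 = 104 + 236 = 340
EV(B) = 0.25 × 570 + 0.625 × 650 + 0.125 × 530 = 142.5 + 406.25 + 66.25 = 615
Overall = 0.5 × 340 + 0.5 × 615 = 170 + 307.5 = 477.5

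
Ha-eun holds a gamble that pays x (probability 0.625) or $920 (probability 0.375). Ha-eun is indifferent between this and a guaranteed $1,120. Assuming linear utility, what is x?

x = $1,240

0.625·x + 0.375·920 = 1120
0.625·x = 1120 − 345 = 775
x = 775 / 0.625 = 1240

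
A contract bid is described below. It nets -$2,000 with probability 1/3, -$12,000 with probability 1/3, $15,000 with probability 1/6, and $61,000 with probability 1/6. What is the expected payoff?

$8,000

EV = 1/3 × (-2000) + 1/3 × (-12000) + 1/6 × 15000 + 1/6 × 61000 = -666.6667 − 4000 + 2500 + 10166.6667 = 8000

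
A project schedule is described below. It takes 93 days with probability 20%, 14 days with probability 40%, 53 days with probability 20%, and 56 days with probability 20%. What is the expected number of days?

EV = 0.2 × 93 + 0.4 × 14 + 0.2 × 53 + 0.2 × 56 = 18.6 + 5.6 + 10.6 + 11.2 = 46

46 days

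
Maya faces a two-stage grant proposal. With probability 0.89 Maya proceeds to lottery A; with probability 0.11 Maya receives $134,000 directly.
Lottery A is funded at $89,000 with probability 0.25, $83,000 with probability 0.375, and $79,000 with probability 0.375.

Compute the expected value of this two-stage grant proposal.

$88,610

EV(A) = 0.25 × 89000 + 0.375 × 83000 + 0.375 × 79000 = 22250 + 31125 + 29625 = 83000
Branch B: 134000 (certain)
Overall = 0.89 × 83000 + 0.11 × 134000 = 73870 + 14740 = 88610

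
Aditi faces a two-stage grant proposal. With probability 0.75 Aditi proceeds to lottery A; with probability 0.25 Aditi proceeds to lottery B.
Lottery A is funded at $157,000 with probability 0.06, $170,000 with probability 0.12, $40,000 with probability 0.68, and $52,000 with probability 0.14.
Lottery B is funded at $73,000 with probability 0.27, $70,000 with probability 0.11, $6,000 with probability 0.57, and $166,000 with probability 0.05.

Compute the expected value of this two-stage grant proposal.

$58,007.50

EV(A) = 0.06 × 157000 + 0.12 × 170000 + 0.68 × 40000 + 0.14 × 52000 = 9420 + 20400 + 27200 + 7280 = 64300
EV(B) = 0.27 × 73000 + 0.11 × 70000 + 0.57 × 6000 + 0.05 × 166000 = 19710 + 7700 + 3420 + 8300 = 39130
Overall = 0.75 × 64300 + 0.25 × 39130 = 48225 + 9782.5 = 58007.5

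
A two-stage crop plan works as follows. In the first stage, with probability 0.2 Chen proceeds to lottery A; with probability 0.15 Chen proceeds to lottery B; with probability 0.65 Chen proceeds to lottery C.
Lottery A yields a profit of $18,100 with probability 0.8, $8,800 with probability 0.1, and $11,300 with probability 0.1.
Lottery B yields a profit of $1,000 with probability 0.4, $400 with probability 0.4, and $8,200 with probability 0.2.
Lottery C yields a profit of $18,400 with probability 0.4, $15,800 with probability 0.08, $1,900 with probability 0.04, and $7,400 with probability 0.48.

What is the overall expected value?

$11,591.80

EV(A) = 0.8 × 18100 + 0.1 × 8800 + 0.1 × 11300 = 14480 + 880 + 1130 = 16490
EV(B) = 0.4 × 1000 + 0.4 × 400 + 0.2 × 8200 = 400 + 160 + 1640 = 2200
EV(C) = 0.4 × 18400 + 0.08 × 15800 + 0.04 × 1900 + 0.48 × 7400 = 7360 + 1264 + 76 + 3552 = 12252
Overall = 0.2 × 16490 + 0.15 × 2200 + 0.65 × 12252 = 3298 + 330 + 7963.8 = 11591.8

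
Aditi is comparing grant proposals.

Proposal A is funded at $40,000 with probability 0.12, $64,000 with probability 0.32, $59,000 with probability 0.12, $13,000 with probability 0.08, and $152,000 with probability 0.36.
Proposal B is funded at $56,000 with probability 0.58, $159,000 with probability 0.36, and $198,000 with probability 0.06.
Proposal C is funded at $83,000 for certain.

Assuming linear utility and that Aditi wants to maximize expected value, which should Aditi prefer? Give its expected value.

Proposal A = 0.12 × 40000 + 0.32 × 64000 + 0.12 × 59000 + 0.08 × 13000 + 0.36 × 152000 = 4800 + 20480 + 7080 + 1040 + 54720 = 88120
Proposal B = 0.58 × 56000 + 0.36 × 159000 + 0.06 × 198000 = 32480 + 57240 + 11880 = 101600
Proposal C: 83000 (certain)

Proposal B ($101,600)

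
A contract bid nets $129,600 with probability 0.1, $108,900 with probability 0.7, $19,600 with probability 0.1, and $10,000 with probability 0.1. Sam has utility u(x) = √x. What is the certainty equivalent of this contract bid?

E[u] = 0.1·√129600 + 0.7·√108900 + 0.1·√19600 + 0.1·√10000 = 0.1·360 + 0.7·330 + 0.1·140 + 0.1·100 = 291
CE = (291)² = 84681

$84,681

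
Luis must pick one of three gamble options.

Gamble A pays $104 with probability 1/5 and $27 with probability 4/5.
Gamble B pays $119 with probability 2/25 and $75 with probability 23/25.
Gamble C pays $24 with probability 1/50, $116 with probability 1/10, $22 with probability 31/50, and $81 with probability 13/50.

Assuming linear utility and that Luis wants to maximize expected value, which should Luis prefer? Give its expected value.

Gamble A = 1/5 × 104 + 4/5 × 27 = 20.8 + 21.6 = 42.4
Gamble B = 2/25 × 119 + 23/25 × 75 = 9.52 + 69 = 78.52
Gamble C = 1/50 × 24 + 1/10 × 116 + 31/50 × 22 + 13/50 × 81 = 0.48 + 11.6 + 13.64 + 21.06 = 46.78

Gamble B ($78.52)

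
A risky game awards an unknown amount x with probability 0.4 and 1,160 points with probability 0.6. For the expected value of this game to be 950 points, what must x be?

x = 635 points

0.4·x + 0.6·1160 = 950
0.4·x = 950 − 696 = 254
x = 254 / 0.4 = 635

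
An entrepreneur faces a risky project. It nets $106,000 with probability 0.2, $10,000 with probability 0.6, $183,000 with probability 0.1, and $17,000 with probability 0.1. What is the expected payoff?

$47,200

EV = 0.2 × 106000 + 0.6 × 10000 + 0.1 × 183000 + 0.1 × 17000 = 21200 + 6000 + 18300 + 1700 = 47200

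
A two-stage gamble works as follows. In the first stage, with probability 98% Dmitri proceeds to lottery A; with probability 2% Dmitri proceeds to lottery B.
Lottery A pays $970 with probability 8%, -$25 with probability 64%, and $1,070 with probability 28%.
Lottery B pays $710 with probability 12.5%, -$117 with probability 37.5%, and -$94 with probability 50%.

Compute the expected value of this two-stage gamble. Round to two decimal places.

EV(A) = 0.08 × 970 + 0.64 × (-25) + 0.28 × 1070 = 77.6 − 16 + 299.6 = 361.2
EV(B) = 0.125 × 710 + 0.375 × (-117) + 0.5 × (-94) = 88.75 − 43.875 − 47 = -2.125
Overall = 0.98 × 361.2 + 0.02 × (-2.125) = 353.976 − 0.0425 = 353.9335

$353.93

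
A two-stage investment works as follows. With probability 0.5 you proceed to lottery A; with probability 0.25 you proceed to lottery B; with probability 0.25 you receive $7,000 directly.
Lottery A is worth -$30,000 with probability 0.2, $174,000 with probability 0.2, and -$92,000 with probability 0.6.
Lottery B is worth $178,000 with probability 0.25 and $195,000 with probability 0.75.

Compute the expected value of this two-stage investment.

$36,237.50

EV(A) = 0.2 × (-30000) + 0.2 × 174000 + 0.6 × (-92000) = -6000 + 34800 − 55200 = -26400
EV(B) = 0.25 × 178000 + 0.75 × 195000 = 44500 + 146250 = 190750
Branch C: 7000 (certain)
Overall = 0.5 × (-26400) + 0.25 × 190750 + 0.25 × 7000 = -13200 + 47687.5 + 1750 = 36237.5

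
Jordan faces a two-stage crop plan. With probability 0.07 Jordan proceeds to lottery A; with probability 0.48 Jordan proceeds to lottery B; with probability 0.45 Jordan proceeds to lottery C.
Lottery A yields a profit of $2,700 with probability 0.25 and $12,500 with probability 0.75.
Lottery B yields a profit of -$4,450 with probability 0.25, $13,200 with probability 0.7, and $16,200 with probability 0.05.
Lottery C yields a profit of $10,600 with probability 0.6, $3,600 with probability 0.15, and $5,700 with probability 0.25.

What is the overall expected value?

EV(A) = 0.25 × 2700 + 0.75 × 12500 = 675 + 9375 = 10050
EV(B) = 0.25 × (-4450) + 0.7 × 13200 + 0.05 × 16200 = -1112.5 + 9240 + 810 = 8937.5
EV(C) = 0.6 × 10600 + 0.15 × 3600 + 0.25 × 5700 = 6360 + 540 + 1425 = 8325
Overall = 0.07 × 10050 + 0.48 × 8937.5 + 0.45 × 8325 = 703.5 + 4290 + 3746.25 = 8739.75

$8,739.75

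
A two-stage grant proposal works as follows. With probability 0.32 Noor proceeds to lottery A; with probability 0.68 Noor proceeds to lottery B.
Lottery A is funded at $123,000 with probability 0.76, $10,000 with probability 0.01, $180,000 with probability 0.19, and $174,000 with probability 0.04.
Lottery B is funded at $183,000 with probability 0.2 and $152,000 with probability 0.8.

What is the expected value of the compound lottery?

EV(A) = 0.76 × 123000 + 0.01 × 10000 + 0.19 × 180000 + 0.04 × 174000 = 93480 + 100 + 34200 + 6960 = 134740
EV(B) = 0.2 × 183000 + 0.8 × 152000 = 36600 + 121600 = 158200
Overall = 0.32 × 134740 + 0.68 × 158200 = 43116.8 + 107576 = 150692.8

$150,692.80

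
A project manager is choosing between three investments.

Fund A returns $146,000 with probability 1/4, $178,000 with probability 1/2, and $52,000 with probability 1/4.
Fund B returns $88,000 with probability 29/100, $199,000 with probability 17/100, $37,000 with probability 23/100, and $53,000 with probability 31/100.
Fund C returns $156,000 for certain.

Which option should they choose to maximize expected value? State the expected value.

Fund A = 1/4 × 146000 + 1/2 × 178000 + 1/4 × 52000 = 36500 + 89000 + 13000 = 138500
Fund B = 29/100 × 88000 + 17/100 × 199000 + 23/100 × 37000 + 31/100 × 53000 = 25520 + 33830 + 8510 + 16430 = 84290
Fund C: 156000 (certain)

Fund C ($156,000)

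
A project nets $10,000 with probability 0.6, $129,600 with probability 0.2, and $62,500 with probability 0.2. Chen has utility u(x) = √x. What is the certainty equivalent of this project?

E[u] = 0.6·√10000 + 0.2·√129600 + 0.2·√62500 = 0.6·100 + 0.2·360 + 0.2·250 = 182
CE = (182)² = 33124

$33,124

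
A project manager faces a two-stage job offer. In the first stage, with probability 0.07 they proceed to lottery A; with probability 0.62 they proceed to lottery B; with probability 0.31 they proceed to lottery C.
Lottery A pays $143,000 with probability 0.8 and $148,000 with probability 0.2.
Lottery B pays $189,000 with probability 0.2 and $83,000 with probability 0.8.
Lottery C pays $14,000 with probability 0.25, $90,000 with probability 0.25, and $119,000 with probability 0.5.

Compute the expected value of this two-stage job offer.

$101,189

EV(A) = 0.8 × 143000 + 0.2 × 148000 = 114400 + 29600 = 144000
EV(B) = 0.2 × 189000 + 0.8 × 83000 = 37800 + 66400 = 104200
EV(C) = 0.25 × 14000 + 0.25 × 90000 + 0.5 × 119000 = 3500 + 22500 + 59500 = 85500
Overall = 0.07 × 144000 + 0.62 × 104200 + 0.31 × 85500 = 10080 + 64604 + 26505 = 101189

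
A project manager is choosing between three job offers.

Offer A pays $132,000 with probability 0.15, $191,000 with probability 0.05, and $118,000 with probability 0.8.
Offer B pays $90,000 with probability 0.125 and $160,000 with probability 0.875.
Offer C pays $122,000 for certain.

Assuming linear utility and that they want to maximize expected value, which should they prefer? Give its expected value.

Offer B ($151,250)

Offer A = 0.15 × 132000 + 0.05 × 191000 + 0.8 × 118000 = 19800 + 9550 + 94400 = 123750
Offer B = 0.125 × 90000 + 0.875 × 160000 = 11250 + 140000 = 151250
Offer C: 122000 (certain)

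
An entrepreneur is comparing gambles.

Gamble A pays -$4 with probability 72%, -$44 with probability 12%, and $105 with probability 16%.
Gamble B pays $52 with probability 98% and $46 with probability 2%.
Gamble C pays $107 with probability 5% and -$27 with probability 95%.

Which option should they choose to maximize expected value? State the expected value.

Gamble B ($51.88)

Gamble A = 0.72 × (-4) + 0.12 × (-44) + 0.16 × 105 = -2.88 − 5.28 + 16.8 = 8.64
Gamble B = 0.98 × 52 + 0.02 × 46 = 50.96 + 0.92 = 51.88
Gamble C = 0.05 × 107 + 0.95 × (-27) = 5.35 − 25.65 = -20.3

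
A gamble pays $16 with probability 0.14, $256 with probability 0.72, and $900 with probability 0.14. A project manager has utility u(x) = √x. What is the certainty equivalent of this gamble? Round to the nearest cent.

E[u] = 0.14·√16 + 0.72·√256 + 0.14·√900 = 0.14·4 + 0.72·16 + 0.14·30 = 16.28
CE = (16.28)² = 265.0384

$265.04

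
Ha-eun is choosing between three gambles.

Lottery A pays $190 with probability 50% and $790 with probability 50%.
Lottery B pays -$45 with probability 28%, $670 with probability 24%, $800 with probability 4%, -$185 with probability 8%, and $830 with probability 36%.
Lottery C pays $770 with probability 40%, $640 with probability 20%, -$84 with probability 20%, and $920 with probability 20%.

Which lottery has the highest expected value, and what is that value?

Lottery A = 0.5 × 190 + 0.5 × 790 = 95 + 395 = 490
Lottery B = 0.28 × (-45) + 0.24 × 670 + 0.04 × 800 + 0.08 × (-185) + 0.36 × 830 = -12.6 + 160.8 + 32 − 14.8 + 298.8 = 464.2
Lottery C = 0.4 × 770 + 0.2 × 640 + 0.2 × (-84) + 0.2 × 920 = 308 + 128 − 16.8 + 184 = 603.2

Lottery C ($603.20)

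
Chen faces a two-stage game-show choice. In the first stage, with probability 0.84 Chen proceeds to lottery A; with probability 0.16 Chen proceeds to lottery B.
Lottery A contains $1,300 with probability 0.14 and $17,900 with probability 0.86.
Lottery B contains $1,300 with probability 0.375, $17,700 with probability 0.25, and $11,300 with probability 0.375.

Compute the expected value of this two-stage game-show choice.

EV(A) = 0.14 × 1300 + 0.86 × 17900 = 182 + 15394 = 15576
EV(B) = 0.375 × 1300 + 0.25 × 17700 + 0.375 × 11300 = 487.5 + 4425 + 4237.5 = 9150
Overall = 0.84 × 15576 + 0.16 × 9150 = 13083.84 + 1464 = 14547.84

$14,547.84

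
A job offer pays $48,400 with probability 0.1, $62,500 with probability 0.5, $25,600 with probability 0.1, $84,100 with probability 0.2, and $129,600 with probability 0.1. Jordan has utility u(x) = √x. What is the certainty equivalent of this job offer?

E[u] = 0.1·√48400 + 0.5·√62500 + 0.1·√25600 + 0.2·√84100 + 0.1·√129600 = 0.1·220 + 0.5·250 + 0.1·160 + 0.2·290 + 0.1·360 = 257
CE = (257)² = 66049

$66,049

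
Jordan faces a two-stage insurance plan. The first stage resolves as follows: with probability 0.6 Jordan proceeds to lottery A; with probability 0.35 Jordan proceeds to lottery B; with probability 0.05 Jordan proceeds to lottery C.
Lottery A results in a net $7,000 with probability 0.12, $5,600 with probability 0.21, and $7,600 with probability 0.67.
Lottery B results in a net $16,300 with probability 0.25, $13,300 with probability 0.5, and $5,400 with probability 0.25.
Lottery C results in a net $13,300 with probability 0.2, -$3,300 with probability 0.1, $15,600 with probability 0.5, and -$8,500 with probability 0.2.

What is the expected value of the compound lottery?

$8,912.55

EV(A) = 0.12 × 7000 + 0.21 × 5600 + 0.67 × 7600 = 840 + 1176 + 5092 = 7108
EV(B) = 0.25 × 16300 + 0.5 × 13300 + 0.25 × 5400 = 4075 + 6650 + 1350 = 12075
EV(C) = 0.2 × 13300 + 0.1 × (-3300) + 0.5 × 15600 + 0.2 × (-8500) = 2660 − 330 + 7800 − 1700 = 8430
Overall = 0.6 × 7108 + 0.35 × 12075 + 0.05 × 8430 = 4264.8 + 4226.25 + 421.5 = 8912.55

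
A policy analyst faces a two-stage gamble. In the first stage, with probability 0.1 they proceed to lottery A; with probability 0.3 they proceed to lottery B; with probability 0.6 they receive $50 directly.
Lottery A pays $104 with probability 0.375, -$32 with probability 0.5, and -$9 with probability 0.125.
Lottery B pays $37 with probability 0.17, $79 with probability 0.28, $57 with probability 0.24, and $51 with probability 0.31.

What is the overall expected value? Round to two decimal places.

EV(A) = 0.375 × 104 + 0.5 × (-32) + 0.125 × (-9) = 39 − 16 − 1.125 = 21.875
EV(B) = 0.17 × 37 + 0.28 × 79 + 0.24 × 57 + 0.31 × 51 = 6.29 + 22.12 + 13.68 + 15.81 = 57.9
Branch C: 50 (certain)
Overall = 0.1 × 21.875 + 0.3 × 57.9 + 0.6 × 50 = 2.1875 + 17.37 + 30 = 49.5575

$49.56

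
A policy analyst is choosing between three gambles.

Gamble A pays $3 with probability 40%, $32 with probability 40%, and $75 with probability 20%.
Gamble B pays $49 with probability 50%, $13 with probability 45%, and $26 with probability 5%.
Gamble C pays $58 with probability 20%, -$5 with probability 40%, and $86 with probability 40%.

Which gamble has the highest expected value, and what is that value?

Gamble A = 0.4 × 3 + 0.4 × 32 + 0.2 × 75 = 1.2 + 12.8 + 15 = 29
Gamble B = 0.5 × 49 + 0.45 × 13 + 0.05 × 26 = 24.5 + 5.85 + 1.3 = 31.65
Gamble C = 0.2 × 58 + 0.4 × (-5) + 0.4 × 86 = 11.6 − 2 + 34.4 = 44

Gamble C ($44)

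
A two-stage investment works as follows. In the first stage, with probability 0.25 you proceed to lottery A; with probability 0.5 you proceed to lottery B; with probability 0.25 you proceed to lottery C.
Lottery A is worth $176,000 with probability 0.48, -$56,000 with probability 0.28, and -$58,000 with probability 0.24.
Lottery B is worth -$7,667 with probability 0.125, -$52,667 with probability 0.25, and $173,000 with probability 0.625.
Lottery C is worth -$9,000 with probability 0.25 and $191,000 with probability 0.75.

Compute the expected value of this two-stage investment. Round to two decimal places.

EV(A) = 0.48 × 176000 + 0.28 × (-56000) + 0.24 × (-58000) = 84480 − 15680 − 13920 = 54880
EV(B) = 0.125 × (-7667) + 0.25 × (-52667) + 0.625 × 173000 = -958.375 − 13166.75 + 108125 = 93999.875
EV(C) = 0.25 × (-9000) + 0.75 × 191000 = -2250 + 143250 = 141000
Overall = 0.25 × 54880 + 0.5 × 93999.875 + 0.25 × 141000 = 13720 + 46999.9375 + 35250 = 95969.9375

$95,969.94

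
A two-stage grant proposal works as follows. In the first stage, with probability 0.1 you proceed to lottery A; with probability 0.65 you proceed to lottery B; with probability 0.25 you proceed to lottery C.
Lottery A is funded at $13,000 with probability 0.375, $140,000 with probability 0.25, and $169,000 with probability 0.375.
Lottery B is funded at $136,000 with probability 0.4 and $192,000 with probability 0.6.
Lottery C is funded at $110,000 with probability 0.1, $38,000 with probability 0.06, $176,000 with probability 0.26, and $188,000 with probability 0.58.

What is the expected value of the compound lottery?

$162,585

EV(A) = 0.375 × 13000 + 0.25 × 140000 + 0.375 × 169000 = 4875 + 35000 + 63375 = 103250
EV(B) = 0.4 × 136000 + 0.6 × 192000 = 54400 + 115200 = 169600
EV(C) = 0.1 × 110000 + 0.06 × 38000 + 0.26 × 176000 + 0.58 × 188000 = 11000 + 2280 + 45760 + 109040 = 168080
Overall = 0.1 × 103250 + 0.65 × 169600 + 0.25 × 168080 = 10325 + 110240 + 42020 = 162585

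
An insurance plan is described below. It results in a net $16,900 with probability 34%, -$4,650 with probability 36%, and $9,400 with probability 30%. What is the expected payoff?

EV = 0.34 × 16900 + 0.36 × (-4650) + 0.3 × 9400 = 5746 − 1674 + 2820 = 6892

$6,892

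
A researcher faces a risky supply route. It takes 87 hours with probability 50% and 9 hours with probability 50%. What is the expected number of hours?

48 hours

EV = 0.5 × 87 + 0.5 × 9 = 43.5 + 4.5 = 48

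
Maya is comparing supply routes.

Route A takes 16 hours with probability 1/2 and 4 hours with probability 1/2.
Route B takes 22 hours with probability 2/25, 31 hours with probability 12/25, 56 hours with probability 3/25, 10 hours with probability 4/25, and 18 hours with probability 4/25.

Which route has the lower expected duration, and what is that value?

Route A = 1/2 × 16 + 1/2 × 4 = 8 + 2 = 10
Route B = 2/25 × 22 + 12/25 × 31 + 3/25 × 56 + 4/25 × 10 + 4/25 × 18 = 1.76 + 14.88 + 6.72 + 1.6 + 2.88 = 27.84

Route A (10 hours)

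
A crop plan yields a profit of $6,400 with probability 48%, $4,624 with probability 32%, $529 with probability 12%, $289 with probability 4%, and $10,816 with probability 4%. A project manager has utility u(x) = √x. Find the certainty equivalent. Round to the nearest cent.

$4,591.42

E[u] = 0.48·√6400 + 0.32·√4624 + 0.12·√529 + 0.04·√289 + 0.04·√10816 = 0.48·80 + 0.32·68 + 0.12·23 + 0.04·17 + 0.04·104 = 67.76
CE = (67.76)² = 4591.4176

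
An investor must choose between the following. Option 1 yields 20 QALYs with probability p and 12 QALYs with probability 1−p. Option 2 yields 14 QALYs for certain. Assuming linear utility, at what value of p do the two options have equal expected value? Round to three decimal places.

p·20 + (1−p)·12 = 14
8p + 12 = 14
p = (14 − 12) / 8

p = 0.250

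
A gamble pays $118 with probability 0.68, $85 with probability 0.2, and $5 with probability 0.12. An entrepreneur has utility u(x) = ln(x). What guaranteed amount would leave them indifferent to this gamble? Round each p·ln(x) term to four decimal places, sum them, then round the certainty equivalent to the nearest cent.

$75.62

E[u] = 0.68·ln(118) + 0.2·ln(85) + 0.12·ln(5) = 3.2441 + 0.8885 + 0.1931 = 4.3257
CE = e^4.3257 ≈ 75.62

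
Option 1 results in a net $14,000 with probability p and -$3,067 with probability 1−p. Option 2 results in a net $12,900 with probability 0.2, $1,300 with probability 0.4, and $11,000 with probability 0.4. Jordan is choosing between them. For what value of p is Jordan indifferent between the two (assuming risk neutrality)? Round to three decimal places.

EV(Option 2) = 0.2 × 12900 + 0.4 × 1300 + 0.4 × 11000 = 2580 + 520 + 4400 = 7500
p·14000 + (1−p)·(-3067) = 7500
17067p − 3067 = 7500
p = (7500 + 3067) / 17067

p = 0.619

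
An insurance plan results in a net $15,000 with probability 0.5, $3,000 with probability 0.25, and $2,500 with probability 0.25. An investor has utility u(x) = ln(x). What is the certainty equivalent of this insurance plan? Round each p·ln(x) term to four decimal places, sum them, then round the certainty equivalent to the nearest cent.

$6,409.27

E[u] = 0.5·ln(15000) + 0.25·ln(3000) + 0.25·ln(2500) = 4.8079 + 2.0016 + 1.9560 = 8.7655
CE = e^8.7655 ≈ 6409.27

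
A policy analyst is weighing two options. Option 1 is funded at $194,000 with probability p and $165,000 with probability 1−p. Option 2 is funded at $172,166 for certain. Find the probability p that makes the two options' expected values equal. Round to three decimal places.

p = 0.247

p·194000 + (1−p)·165000 = 172166
29000p + 165000 = 172166
p = (172166 − 165000) / 29000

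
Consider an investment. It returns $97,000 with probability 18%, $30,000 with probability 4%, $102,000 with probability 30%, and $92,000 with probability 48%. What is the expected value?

EV = 0.18 × 97000 + 0.04 × 30000 + 0.3 × 102000 + 0.48 × 92000 = 17460 + 1200 + 30600 + 44160 = 93420

$93,420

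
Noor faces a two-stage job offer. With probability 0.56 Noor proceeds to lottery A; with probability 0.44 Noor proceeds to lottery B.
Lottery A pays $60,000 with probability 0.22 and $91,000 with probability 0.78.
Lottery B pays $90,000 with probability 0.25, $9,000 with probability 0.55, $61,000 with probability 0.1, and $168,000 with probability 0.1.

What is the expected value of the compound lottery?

EV(A) = 0.22 × 60000 + 0.78 × 91000 = 13200 + 70980 = 84180
EV(B) = 0.25 × 90000 + 0.55 × 9000 + 0.1 × 61000 + 0.1 × 168000 = 22500 + 4950 + 6100 + 16800 = 50350
Overall = 0.56 × 84180 + 0.44 × 50350 = 47140.8 + 22154 = 69294.8

$69,294.80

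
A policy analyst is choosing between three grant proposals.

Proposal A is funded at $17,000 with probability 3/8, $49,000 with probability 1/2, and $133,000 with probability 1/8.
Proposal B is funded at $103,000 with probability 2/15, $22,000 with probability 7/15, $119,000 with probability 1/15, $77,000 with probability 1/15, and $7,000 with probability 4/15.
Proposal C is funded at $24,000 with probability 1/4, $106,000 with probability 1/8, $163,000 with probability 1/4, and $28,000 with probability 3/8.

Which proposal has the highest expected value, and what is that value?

Proposal A = 3/8 × 17000 + 1/2 × 49000 + 1/8 × 133000 = 6375 + 24500 + 16625 = 47500
Proposal B = 2/15 × 103000 + 7/15 × 22000 + 1/15 × 119000 + 1/15 × 77000 + 4/15 × 7000 = 13733.3333 + 10266.6667 + 7933.3333 + 5133.3333 + 1866.6667 = 38933.3333
Proposal C = 1/4 × 24000 + 1/8 × 106000 + 1/4 × 163000 + 3/8 × 28000 = 6000 + 13250 + 40750 + 10500 = 70500

Proposal C ($70,500)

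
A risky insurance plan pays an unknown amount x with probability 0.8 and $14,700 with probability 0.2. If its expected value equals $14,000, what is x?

0.8·x + 0.2·14700 = 14000
0.8·x = 14000 − 2940 = 11060
x = 11060 / 0.8 = 13825

x = $13,825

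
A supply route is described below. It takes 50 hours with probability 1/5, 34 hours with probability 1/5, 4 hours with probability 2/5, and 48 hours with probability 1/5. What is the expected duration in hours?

28 hours

EV = 1/5 × 50 + 1/5 × 34 + 2/5 × 4 + 1/5 × 48 = 10 + 6.8 + 1.6 + 9.6 = 28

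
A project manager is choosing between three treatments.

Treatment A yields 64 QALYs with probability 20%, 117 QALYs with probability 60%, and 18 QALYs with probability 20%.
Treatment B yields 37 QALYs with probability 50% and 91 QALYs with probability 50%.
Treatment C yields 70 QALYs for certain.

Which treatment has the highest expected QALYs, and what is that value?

Treatment A (86.6 QALYs)

Treatment A = 0.2 × 64 + 0.6 × 117 + 0.2 × 18 = 12.8 + 70.2 + 3.6 = 86.6
Treatment B = 0.5 × 37 + 0.5 × 91 = 18.5 + 45.5 = 64
Treatment C: 70 (certain)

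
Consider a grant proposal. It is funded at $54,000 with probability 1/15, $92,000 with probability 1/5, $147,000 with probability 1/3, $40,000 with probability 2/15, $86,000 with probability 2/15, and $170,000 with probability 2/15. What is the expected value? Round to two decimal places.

EV = 1/15 × 54000 + 1/5 × 92000 + 1/3 × 147000 + 2/15 × 40000 + 2/15 × 86000 + 2/15 × 170000 = 3600 + 18400 + 49000 + 5333.3333 + 11466.6667 + 22666.6667 = 110466.6667

$110,466.67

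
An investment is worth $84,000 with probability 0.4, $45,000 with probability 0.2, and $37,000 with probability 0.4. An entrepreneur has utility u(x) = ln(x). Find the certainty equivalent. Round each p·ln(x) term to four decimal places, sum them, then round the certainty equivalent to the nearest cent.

$53,412.50

E[u] = 0.4·ln(84000) + 0.2·ln(45000) + 0.4·ln(37000) = 4.5354 + 2.1429 + 4.2075 = 10.8858
CE = e^10.8858 ≈ 53412.50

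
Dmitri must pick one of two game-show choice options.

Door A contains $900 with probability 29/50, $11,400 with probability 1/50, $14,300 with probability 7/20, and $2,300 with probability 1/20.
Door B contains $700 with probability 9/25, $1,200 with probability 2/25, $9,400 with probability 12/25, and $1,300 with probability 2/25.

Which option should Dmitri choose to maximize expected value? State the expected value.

Door A = 29/50 × 900 + 1/50 × 11400 + 7/20 × 14300 + 1/20 × 2300 = 522 + 228 + 5005 + 115 = 5870
Door B = 9/25 × 700 + 2/25 × 1200 + 12/25 × 9400 + 2/25 × 1300 = 252 + 96 + 4512 + 104 = 4964

Door A ($5,870)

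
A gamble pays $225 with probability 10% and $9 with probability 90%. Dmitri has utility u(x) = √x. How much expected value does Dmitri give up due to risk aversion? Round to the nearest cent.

$12.96

E[u] = 0.1·√225 + 0.9·√9 = 0.1·15 + 0.9·3 = 4.2
CE = (4.2)² = 17.64
Risk premium = EV − CE = 30.6 − 17.64 = 12.96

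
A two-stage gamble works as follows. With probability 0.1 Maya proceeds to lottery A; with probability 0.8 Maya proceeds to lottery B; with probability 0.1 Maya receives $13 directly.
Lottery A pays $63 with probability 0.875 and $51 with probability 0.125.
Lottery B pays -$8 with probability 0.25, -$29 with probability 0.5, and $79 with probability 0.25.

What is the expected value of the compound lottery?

EV(A) = 0.875 × 63 + 0.125 × 51 = 55.125 + 6.375 = 61.5
EV(B) = 0.25 × (-8) + 0.5 × (-29) + 0.25 × 79 = -2 − 14.5 + 19.75 = 3.25
Branch C: 13 (certain)
Overall = 0.1 × 61.5 + 0.8 × 3.25 + 0.1 × 13 = 6.15 + 2.6 + 1.3 = 10.05

$10.05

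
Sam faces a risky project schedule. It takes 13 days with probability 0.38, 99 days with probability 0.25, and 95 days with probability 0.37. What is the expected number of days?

64.84 days

EV = 0.38 × 13 + 0.25 × 99 + 0.37 × 95 = 4.94 + 24.75 + 35.15 = 64.84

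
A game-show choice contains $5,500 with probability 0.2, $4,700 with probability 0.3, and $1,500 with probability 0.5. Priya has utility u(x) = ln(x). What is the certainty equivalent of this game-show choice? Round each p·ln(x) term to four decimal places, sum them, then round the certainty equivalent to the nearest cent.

E[u] = 0.2·ln(5500) + 0.3·ln(4700) + 0.5·ln(1500) = 1.7225 + 2.5366 + 3.6566 = 7.9157
CE = e^7.9157 ≈ 2739.96

$2,739.96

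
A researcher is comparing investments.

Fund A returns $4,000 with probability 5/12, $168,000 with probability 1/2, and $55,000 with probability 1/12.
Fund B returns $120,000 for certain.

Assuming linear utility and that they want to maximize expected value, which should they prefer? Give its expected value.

Fund A = 5/12 × 4000 + 1/2 × 168000 + 1/12 × 55000 = 1666.6667 + 84000 + 4583.3333 = 90250
Fund B: 120000 (certain)

Fund B ($120,000)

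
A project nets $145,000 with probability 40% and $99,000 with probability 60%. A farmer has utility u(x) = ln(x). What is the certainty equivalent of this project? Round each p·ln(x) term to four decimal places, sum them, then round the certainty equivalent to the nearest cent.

$115,323.90

E[u] = 0.4·ln(145000) + 0.6·ln(99000) = 4.7538 + 6.9017 = 11.6555
CE = e^11.6555 ≈ 115323.90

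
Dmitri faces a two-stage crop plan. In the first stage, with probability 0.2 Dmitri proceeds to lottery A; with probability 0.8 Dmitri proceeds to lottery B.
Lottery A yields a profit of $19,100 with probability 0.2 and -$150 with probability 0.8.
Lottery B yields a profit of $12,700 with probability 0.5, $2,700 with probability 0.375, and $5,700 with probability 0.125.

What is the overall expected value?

$7,200

EV(A) = 0.2 × 19100 + 0.8 × (-150) = 3820 − 120 = 3700
EV(B) = 0.5 × 12700 + 0.375 × 2700 + 0.125 × 5700 = 6350 + 1012.5 + 712.5 = 8075
Overall = 0.2 × 3700 + 0.8 × 8075 = 740 + 6460 = 7200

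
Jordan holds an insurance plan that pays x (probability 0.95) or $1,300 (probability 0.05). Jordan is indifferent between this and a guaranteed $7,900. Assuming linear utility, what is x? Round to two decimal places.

0.95·x + 0.05·1300 = 7900
0.95·x = 7900 − 65 = 7835
x = 7835 / 0.95 = 8247.3684

x = $8,247.37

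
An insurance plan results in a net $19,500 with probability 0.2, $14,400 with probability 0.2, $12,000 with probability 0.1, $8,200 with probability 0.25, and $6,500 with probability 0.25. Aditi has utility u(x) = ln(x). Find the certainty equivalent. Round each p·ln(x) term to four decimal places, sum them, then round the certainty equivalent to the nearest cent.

$10,697.87

E[u] = 0.2·ln(19500) + 0.2·ln(14400) + 0.1·ln(12000) + 0.25·ln(8200) + 0.25·ln(6500) = 1.9756 + 1.9150 + 0.9393 + 2.2530 + 2.1949 = 9.2778
CE = e^9.2778 ≈ 10697.87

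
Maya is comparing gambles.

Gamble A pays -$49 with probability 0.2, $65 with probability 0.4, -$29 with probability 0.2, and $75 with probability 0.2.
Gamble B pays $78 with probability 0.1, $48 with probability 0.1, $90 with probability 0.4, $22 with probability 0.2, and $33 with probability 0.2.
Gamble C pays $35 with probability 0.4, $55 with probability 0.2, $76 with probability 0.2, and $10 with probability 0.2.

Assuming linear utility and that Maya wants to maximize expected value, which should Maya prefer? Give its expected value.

Gamble B ($59.60)

Gamble A = 0.2 × (-49) + 0.4 × 65 + 0.2 × (-29) + 0.2 × 75 = -9.8 + 26 − 5.8 + 15 = 25.4
Gamble B = 0.1 × 78 + 0.1 × 48 + 0.4 × 90 + 0.2 × 22 + 0.2 × 33 = 7.8 + 4.8 + 36 + 4.4 + 6.6 = 59.6
Gamble C = 0.4 × 35 + 0.2 × 55 + 0.2 × 76 + 0.2 × 10 = 14 + 11 + 15.2 + 2 = 42.2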